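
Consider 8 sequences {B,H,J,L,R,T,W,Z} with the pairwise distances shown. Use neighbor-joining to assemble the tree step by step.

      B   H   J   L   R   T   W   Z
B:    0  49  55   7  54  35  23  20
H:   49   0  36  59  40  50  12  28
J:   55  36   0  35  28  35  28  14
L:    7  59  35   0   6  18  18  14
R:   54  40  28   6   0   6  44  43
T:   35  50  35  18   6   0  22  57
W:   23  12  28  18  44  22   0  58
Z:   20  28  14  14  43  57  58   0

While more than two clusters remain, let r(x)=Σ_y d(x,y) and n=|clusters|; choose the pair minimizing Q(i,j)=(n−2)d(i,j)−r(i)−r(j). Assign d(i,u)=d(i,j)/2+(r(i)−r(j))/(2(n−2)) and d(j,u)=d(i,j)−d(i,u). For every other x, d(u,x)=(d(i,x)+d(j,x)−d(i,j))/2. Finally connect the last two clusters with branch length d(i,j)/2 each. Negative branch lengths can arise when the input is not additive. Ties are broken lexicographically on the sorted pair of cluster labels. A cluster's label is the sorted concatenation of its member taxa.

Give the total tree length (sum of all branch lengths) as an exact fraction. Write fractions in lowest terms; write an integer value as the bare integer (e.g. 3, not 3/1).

715/8

1. join R+T (d=6, Q=-408) ⇒ RT; edges |R|=17/6, |T|=19/6
  updated: d(B,RT)=83/2, d(H,RT)=42, d(J,RT)=57/2, d(L,RT)=9, d(RT,W)=30, d(RT,Z)=47
2. join H+W (d=12, Q=-335) ⇒ HW; edges |H|=117/10, |W|=3/10
  updated: d(B,HW)=30, d(HW,J)=26, d(HW,L)=65/2, d(HW,RT)=30, d(HW,Z)=37
3. join J+Z (d=14, Q=-469/2) ⇒ JZ; edges |J|=165/16, |Z|=59/16
  updated: d(B,JZ)=61/2, d(HW,JZ)=49/2, d(JZ,L)=35/2, d(JZ,RT)=123/4
4. join B+L (d=7, Q=-154) ⇒ BL; edges |B|=32/3, |L|=-11/3
  updated: d(BL,HW)=111/4, d(BL,JZ)=41/2, d(BL,RT)=87/4
5. join BL+RT (d=87/4, Q=-109) ⇒ BLRT; edges |BL|=31/4, |RT|=14
  updated: d(BLRT,HW)=18, d(BLRT,JZ)=59/4
6. join BLRT+HW (d=18, Q=-229/4) ⇒ BHLRTW; edges |BLRT|=33/8, |HW|=111/8
  updated: d(BHLRTW,JZ)=85/8
7. join BHLRTW+JZ (d=85/8) ⇒ BHJLRTWZ; edges |BHLRTW|=85/16, |JZ|=85/16
final tree: ((((B:32/3,L:-11/3):31/4,(R:17/6,T:19/6):14):33/8,(H:117/10,W:3/10):111/8):85/16,(J:165/16,Z:59/16):85/16)
total length: 715/8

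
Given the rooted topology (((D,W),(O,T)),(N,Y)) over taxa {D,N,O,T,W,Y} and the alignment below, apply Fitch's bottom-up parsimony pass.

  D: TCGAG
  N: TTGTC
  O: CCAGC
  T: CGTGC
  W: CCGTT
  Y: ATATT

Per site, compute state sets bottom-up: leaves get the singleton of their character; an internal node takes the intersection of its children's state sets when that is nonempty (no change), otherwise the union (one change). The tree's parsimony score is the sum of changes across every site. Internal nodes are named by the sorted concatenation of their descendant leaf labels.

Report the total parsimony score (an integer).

site 0, node DW: D={T} ∪ W={C} → {C,T} (+1)
site 0, node OT: O={C} ∩ T={C} → {C} (+0)
site 0, node DOTW: DW={C,T} ∩ OT={C} → {C} (+0)
site 0, node NY: N={T} ∪ Y={A} → {A,T} (+1)
site 0, node DNOTWY: DOTW={C} ∪ NY={A,T} → {A,C,T} (+1)
site 1, node DW: D={C} ∩ W={C} → {C} (+0)
site 1, node OT: O={C} ∪ T={G} → {C,G} (+1)
site 1, node DOTW: DW={C} ∩ OT={C,G} → {C} (+0)
site 1, node NY: N={T} ∩ Y={T} → {T} (+0)
site 1, node DNOTWY: DOTW={C} ∪ NY={T} → {C,T} (+1)
site 2, node DW: D={G} ∩ W={G} → {G} (+0)
site 2, node OT: O={A} ∪ T={T} → {A,T} (+1)
site 2, node DOTW: DW={G} ∪ OT={A,T} → {A,G,T} (+1)
site 2, node NY: N={G} ∪ Y={A} → {A,G} (+1)
site 2, node DNOTWY: DOTW={A,G,T} ∩ NY={A,G} → {A,G} (+0)
site 3, node DW: D={A} ∪ W={T} → {A,T} (+1)
site 3, node OT: O={G} ∩ T={G} → {G} (+0)
site 3, node DOTW: DW={A,T} ∪ OT={G} → {A,G,T} (+1)
site 3, node NY: N={T} ∩ Y={T} → {T} (+0)
site 3, node DNOTWY: DOTW={A,G,T} ∩ NY={T} → {T} (+0)
site 4, node DW: D={G} ∪ W={T} → {G,T} (+1)
site 4, node OT: O={C} ∩ T={C} → {C} (+0)
site 4, node DOTW: DW={G,T} ∪ OT={C} → {C,G,T} (+1)
site 4, node NY: N={C} ∪ Y={T} → {C,T} (+1)
site 4, node DNOTWY: DOTW={C,G,T} ∩ NY={C,T} → {C,T} (+0)
per-site changes: [3, 2, 3, 2, 3]; total = 13

13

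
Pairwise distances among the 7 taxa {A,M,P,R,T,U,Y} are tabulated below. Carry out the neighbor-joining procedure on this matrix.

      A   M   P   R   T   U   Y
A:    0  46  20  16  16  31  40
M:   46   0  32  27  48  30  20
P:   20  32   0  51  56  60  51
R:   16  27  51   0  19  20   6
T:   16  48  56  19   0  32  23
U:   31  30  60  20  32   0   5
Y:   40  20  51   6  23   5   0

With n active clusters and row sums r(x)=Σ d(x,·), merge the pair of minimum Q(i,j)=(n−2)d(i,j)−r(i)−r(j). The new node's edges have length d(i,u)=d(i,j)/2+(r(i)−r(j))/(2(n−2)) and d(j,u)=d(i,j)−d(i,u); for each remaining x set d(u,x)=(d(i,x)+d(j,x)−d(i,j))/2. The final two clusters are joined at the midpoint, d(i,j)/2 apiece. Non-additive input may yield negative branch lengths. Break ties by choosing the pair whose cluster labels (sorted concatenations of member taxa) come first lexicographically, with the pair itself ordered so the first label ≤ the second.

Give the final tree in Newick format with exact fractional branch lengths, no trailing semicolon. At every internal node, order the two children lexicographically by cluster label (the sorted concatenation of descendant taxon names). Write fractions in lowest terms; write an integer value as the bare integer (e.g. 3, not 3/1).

iteration 1: select A,P (d=20, Q=-339); attach at lengths (-1/10, 201/10); label the merged cluster AP
  updated: d(AP,M)=29, d(AP,R)=47/2, d(AP,T)=26, d(AP,U)=71/2, d(AP,Y)=71/2
iteration 2: select AP,T (d=26, Q=-387/2); attach at lengths (211/16, 205/16); label the merged cluster APT
  updated: d(APT,M)=51/2, d(APT,R)=33/4, d(APT,U)=83/4, d(APT,Y)=65/4
iteration 3: select U,Y (d=5, Q=-108); attach at lengths (29/4, -9/4); label the merged cluster UY
  updated: d(APT,UY)=16, d(M,UY)=45/2, d(R,UY)=21/2
iteration 4: select APT,R (d=33/4, Q=-79); attach at lengths (41/8, 25/8); label the merged cluster APRT
  updated: d(APRT,M)=177/8, d(APRT,UY)=73/8
iteration 5: select APRT,M (d=177/8, Q=-215/4); attach at lengths (35/8, 71/4); label the merged cluster AMPRT
  updated: d(AMPRT,UY)=19/4
iteration 6: select AMPRT,UY (d=19/4); attach at lengths (19/8, 19/8); label the merged cluster AMPRTUY
final tree: (((((A:-1/10,P:201/10):211/16,T:205/16):41/8,R:25/8):35/8,M:71/4):19/8,(U:29/4,Y:-9/4):19/8)
total length: 689/8

(((((A:-1/10,P:201/10):211/16,T:205/16):41/8,R:25/8):35/8,M:71/4):19/8,(U:29/4,Y:-9/4):19/8)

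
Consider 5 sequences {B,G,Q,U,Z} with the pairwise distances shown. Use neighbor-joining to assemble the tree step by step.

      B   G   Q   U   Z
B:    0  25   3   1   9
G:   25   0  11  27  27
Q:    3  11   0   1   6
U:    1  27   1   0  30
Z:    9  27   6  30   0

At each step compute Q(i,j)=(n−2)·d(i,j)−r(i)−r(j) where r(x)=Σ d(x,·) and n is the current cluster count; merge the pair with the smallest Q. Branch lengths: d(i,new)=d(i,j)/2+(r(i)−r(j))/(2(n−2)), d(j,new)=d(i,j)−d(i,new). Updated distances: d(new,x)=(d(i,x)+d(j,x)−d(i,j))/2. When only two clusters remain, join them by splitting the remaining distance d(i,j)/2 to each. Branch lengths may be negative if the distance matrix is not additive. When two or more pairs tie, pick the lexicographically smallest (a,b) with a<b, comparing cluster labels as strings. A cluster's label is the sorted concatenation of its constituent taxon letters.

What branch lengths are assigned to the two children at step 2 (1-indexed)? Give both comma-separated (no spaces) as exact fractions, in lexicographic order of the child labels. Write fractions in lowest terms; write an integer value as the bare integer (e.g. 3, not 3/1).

iteration 1: select B,U (d=1, Q=-94); attach at lengths (-3, 4); label the merged cluster BU
  updated: d(BU,G)=51/2, d(BU,Q)=3/2, d(BU,Z)=19
iteration 2: select BU,Q (d=3/2, Q=-123/2); attach at lengths (61/8, -49/8); label the merged cluster BQU
  updated: d(BQU,G)=35/2, d(BQU,Z)=47/4
iteration 3: select BQU,G (d=35/2, Q=-225/4); attach at lengths (9/8, 131/8); label the merged cluster BGQU
  updated: d(BGQU,Z)=85/8
iteration 4: select BGQU,Z (d=85/8); attach at lengths (85/16, 85/16); label the merged cluster BGQUZ
final tree: ((((B:-3,U:4):61/8,Q:-49/8):9/8,G:131/8):85/16,Z:85/16)
total length: 245/8

61/8,-49/8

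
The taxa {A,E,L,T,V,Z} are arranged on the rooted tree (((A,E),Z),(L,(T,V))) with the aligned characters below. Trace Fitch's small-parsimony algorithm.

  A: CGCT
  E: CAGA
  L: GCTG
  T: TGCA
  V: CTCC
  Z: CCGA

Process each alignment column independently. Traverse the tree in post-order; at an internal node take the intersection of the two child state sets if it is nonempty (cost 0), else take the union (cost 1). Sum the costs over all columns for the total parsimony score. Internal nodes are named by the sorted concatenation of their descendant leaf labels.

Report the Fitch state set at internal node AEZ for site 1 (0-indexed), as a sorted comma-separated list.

[col 0] AE: children A:{C}, E:{C} ∩→ {C}; cost 0
[col 0] AEZ: children AE:{C}, Z:{C} ∩→ {C}; cost 0
[col 0] TV: children T:{T}, V:{C} ∪→ {C,T}; cost 1
[col 0] LTV: children L:{G}, TV:{C,T} ∪→ {C,G,T}; cost 1
[col 0] AELTVZ: children AEZ:{C}, LTV:{C,G,T} ∩→ {C}; cost 0
[col 1] AE: children A:{G}, E:{A} ∪→ {A,G}; cost 1
[col 1] AEZ: children AE:{A,G}, Z:{C} ∪→ {A,C,G}; cost 1
[col 1] TV: children T:{G}, V:{T} ∪→ {G,T}; cost 1
[col 1] LTV: children L:{C}, TV:{G,T} ∪→ {C,G,T}; cost 1
[col 1] AELTVZ: children AEZ:{A,C,G}, LTV:{C,G,T} ∩→ {C,G}; cost 0
[col 2] AE: children A:{C}, E:{G} ∪→ {C,G}; cost 1
[col 2] AEZ: children AE:{C,G}, Z:{G} ∩→ {G}; cost 0
[col 2] TV: children T:{C}, V:{C} ∩→ {C}; cost 0
[col 2] LTV: children L:{T}, TV:{C} ∪→ {C,T}; cost 1
[col 2] AELTVZ: children AEZ:{G}, LTV:{C,T} ∪→ {C,G,T}; cost 1
[col 3] AE: children A:{T}, E:{A} ∪→ {A,T}; cost 1
[col 3] AEZ: children AE:{A,T}, Z:{A} ∩→ {A}; cost 0
[col 3] TV: children T:{A}, V:{C} ∪→ {A,C}; cost 1
[col 3] LTV: children L:{G}, TV:{A,C} ∪→ {A,C,G}; cost 1
[col 3] AELTVZ: children AEZ:{A}, LTV:{A,C,G} ∩→ {A}; cost 0
per-site changes: [2, 4, 3, 3]; total = 12

A,C,G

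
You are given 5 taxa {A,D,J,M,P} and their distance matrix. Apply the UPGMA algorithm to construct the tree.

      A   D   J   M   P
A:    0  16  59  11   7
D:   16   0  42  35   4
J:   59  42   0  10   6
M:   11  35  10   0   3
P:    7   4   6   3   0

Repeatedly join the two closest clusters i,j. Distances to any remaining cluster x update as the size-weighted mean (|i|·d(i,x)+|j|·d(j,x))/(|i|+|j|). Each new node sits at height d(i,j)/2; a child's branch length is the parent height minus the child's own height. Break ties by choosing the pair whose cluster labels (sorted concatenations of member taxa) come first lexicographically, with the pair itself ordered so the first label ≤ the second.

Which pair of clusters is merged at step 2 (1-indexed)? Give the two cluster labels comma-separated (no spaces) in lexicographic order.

J,MP

iteration 1: select M,P (d=3); attach at lengths (3/2, 3/2); label the merged cluster MP
  updated: d(A,MP)=9, d(D,MP)=39/2, d(J,MP)=8
iteration 2: select J,MP (d=8); attach at lengths (4, 5/2); label the merged cluster JMP
  updated: d(A,JMP)=77/3, d(D,JMP)=27
iteration 3: select A,D (d=16); attach at lengths (8, 8); label the merged cluster AD
  updated: d(AD,JMP)=79/3
iteration 4: select AD,JMP (d=79/3); attach at lengths (31/6, 55/6); label the merged cluster ADJMP
final tree: ((A:8,D:8):31/6,(J:4,(M:3/2,P:3/2):5/2):55/6)
total length: 239/6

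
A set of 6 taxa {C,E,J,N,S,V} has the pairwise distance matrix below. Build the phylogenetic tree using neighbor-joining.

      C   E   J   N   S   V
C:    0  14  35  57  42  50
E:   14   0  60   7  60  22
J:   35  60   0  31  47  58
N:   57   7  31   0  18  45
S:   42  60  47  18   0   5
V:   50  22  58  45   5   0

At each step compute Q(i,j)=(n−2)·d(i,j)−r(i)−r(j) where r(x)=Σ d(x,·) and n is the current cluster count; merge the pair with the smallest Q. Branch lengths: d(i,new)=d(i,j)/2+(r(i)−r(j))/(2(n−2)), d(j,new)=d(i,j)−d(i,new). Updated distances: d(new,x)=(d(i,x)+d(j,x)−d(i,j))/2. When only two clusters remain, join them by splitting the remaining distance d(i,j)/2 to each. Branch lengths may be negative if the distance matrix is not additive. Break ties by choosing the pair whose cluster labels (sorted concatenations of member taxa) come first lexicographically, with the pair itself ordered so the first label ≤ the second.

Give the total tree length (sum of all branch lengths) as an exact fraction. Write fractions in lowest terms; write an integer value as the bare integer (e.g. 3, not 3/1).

1. join S+V (d=5, Q=-332) ⇒ SV; edges |S|=3/2, |V|=7/2
  updated: d(C,SV)=87/2, d(E,SV)=77/2, d(J,SV)=50, d(N,SV)=29
2. join C+E (d=14, Q=-227) ⇒ CE; edges |C|=12, |E|=2
  updated: d(CE,J)=81/2, d(CE,N)=25, d(CE,SV)=34
3. join CE+SV (d=34, Q=-289/2) ⇒ CESV; edges |CE|=109/8, |SV|=163/8
  updated: d(CESV,J)=113/4, d(CESV,N)=10
4. join CESV+J (d=113/4, Q=-277/4) ⇒ CEJSV; edges |CESV|=29/8, |J|=197/8
  updated: d(CEJSV,N)=51/8
5. join CEJSV+N (d=51/8) ⇒ CEJNSV; edges |CEJSV|=51/16, |N|=51/16
final tree: ((((C:12,E:2):109/8,(S:3/2,V:7/2):163/8):29/8,J:197/8):51/16,N:51/16)
total length: 701/8

701/8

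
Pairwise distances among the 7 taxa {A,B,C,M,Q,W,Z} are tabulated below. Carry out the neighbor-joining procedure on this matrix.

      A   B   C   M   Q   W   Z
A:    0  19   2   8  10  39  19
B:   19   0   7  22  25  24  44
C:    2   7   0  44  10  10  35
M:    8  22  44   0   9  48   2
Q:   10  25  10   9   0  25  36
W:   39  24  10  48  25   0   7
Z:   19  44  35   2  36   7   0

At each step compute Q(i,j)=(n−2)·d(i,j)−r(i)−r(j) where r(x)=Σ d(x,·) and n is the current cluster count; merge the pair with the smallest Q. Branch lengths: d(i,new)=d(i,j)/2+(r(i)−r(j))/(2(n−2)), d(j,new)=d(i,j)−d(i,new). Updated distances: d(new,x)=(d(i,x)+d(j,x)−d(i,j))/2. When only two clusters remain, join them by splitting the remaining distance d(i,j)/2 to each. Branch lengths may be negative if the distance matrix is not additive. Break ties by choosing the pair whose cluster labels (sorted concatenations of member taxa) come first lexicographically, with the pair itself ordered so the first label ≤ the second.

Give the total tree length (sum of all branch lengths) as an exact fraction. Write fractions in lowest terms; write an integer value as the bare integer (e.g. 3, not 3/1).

105/2

iteration 1: select M,Z (d=2, Q=-266); attach at lengths (0, 2); label the merged cluster MZ
  updated: d(A,MZ)=25/2, d(B,MZ)=32, d(C,MZ)=77/2, d(MZ,Q)=43/2, d(MZ,W)=53/2
iteration 2: select A,MZ (d=25/2, Q=-327/2); attach at lengths (3/16, 197/16); label the merged cluster AMZ
  updated: d(AMZ,B)=77/4, d(AMZ,C)=14, d(AMZ,Q)=19/2, d(AMZ,W)=53/2
iteration 3: select AMZ,Q (d=19/2, Q=-441/4); attach at lengths (113/24, 115/24); label the merged cluster AMQZ
  updated: d(AMQZ,B)=139/8, d(AMQZ,C)=29/4, d(AMQZ,W)=21
iteration 4: select AMQZ,B (d=139/8, Q=-237/4); attach at lengths (8, 75/8); label the merged cluster ABMQZ
  updated: d(ABMQZ,C)=-25/16, d(ABMQZ,W)=221/16
iteration 5: select ABMQZ,C (d=-25/16, Q=-89/4); attach at lengths (9/8, -43/16); label the merged cluster ABCMQZ
  updated: d(ABCMQZ,W)=203/16
iteration 6: select ABCMQZ,W (d=203/16); attach at lengths (203/32, 203/32); label the merged cluster ABCMQWZ
final tree: (((((A:3/16,(M:0,Z:2):197/16):113/24,Q:115/24):8,B:75/8):9/8,C:-43/16):203/32,W:203/32)
total length: 105/2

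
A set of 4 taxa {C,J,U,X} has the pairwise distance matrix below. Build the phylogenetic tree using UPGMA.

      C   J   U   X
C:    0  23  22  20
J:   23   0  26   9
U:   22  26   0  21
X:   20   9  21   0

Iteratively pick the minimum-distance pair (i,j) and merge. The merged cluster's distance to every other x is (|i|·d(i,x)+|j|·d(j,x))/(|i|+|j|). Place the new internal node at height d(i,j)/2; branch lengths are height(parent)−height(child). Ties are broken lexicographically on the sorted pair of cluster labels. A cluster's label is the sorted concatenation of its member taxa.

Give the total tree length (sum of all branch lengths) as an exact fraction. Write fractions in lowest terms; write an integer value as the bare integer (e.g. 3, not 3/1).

153/4

step 1: merge (J,X) at d=9; branch lengths J→9/2, X→9/2; new cluster JX
  updated: d(C,JX)=43/2, d(JX,U)=47/2
step 2: merge (C,JX) at d=43/2; branch lengths C→43/4, JX→25/4; new cluster CJX
  updated: d(CJX,U)=23
step 3: merge (CJX,U) at d=23; branch lengths CJX→3/4, U→23/2; new cluster CJUX
final tree: ((C:43/4,(J:9/2,X:9/2):25/4):3/4,U:23/2)
total length: 153/4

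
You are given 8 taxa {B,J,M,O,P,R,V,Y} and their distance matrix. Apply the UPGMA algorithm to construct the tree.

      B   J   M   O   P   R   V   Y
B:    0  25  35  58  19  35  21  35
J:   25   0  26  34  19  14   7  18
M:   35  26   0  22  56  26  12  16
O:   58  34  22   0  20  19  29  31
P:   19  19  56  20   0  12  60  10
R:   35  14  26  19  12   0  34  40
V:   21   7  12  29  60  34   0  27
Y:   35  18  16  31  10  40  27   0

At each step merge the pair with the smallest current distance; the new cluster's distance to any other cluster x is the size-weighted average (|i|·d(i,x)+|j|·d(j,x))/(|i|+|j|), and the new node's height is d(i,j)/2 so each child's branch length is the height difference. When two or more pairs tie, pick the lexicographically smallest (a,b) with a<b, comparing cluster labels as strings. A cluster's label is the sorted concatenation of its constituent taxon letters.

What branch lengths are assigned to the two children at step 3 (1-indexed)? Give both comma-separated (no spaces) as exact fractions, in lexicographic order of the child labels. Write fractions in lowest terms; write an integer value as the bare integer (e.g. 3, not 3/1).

iteration 1: select J,V (d=7); attach at lengths (7/2, 7/2); label the merged cluster JV
  updated: d(B,JV)=23, d(JV,M)=19, d(JV,O)=63/2, d(JV,P)=79/2, d(JV,R)=24, d(JV,Y)=45/2
iteration 2: select P,Y (d=10); attach at lengths (5, 5); label the merged cluster PY
  updated: d(B,PY)=27, d(JV,PY)=31, d(M,PY)=36, d(O,PY)=51/2, d(PY,R)=26
iteration 3: select JV,M (d=19); attach at lengths (6, 19/2); label the merged cluster JMV
  updated: d(B,JMV)=27, d(JMV,O)=85/3, d(JMV,PY)=98/3, d(JMV,R)=74/3
iteration 4: select O,R (d=19); attach at lengths (19/2, 19/2); label the merged cluster OR
  updated: d(B,OR)=93/2, d(JMV,OR)=53/2, d(OR,PY)=103/4
iteration 5: select OR,PY (d=103/4); attach at lengths (27/8, 63/8); label the merged cluster OPRY
  updated: d(B,OPRY)=147/4, d(JMV,OPRY)=355/12
iteration 6: select B,JMV (d=27); attach at lengths (27/2, 4); label the merged cluster BJMV
  updated: d(BJMV,OPRY)=251/8
iteration 7: select BJMV,OPRY (d=251/8); attach at lengths (35/16, 45/16); label the merged cluster BJMOPRVY
final tree: ((B:27/2,((J:7/2,V:7/2):6,M:19/2):4):35/16,((O:19/2,R:19/2):27/8,(P:5,Y:5):63/8):45/16)
total length: 341/4

6,19/2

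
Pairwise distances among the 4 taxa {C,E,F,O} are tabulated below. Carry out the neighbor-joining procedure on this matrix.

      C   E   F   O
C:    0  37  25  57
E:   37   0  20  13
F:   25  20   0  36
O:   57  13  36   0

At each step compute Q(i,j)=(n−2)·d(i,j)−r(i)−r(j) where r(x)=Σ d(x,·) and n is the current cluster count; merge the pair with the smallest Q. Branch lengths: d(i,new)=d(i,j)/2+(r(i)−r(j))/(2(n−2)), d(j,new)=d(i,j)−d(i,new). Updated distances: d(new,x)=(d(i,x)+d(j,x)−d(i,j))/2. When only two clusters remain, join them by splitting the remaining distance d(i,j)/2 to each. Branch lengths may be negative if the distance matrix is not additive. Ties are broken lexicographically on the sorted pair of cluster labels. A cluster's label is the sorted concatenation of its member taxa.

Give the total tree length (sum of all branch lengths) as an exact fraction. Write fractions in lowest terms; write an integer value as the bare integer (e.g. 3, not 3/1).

iteration 1: select C,F (d=25, Q=-150); attach at lengths (22, 3); label the merged cluster CF
  updated: d(CF,E)=16, d(CF,O)=34
iteration 2: select CF,E (d=16, Q=-63); attach at lengths (37/2, -5/2); label the merged cluster CEF
  updated: d(CEF,O)=31/2
iteration 3: select CEF,O (d=31/2); attach at lengths (31/4, 31/4); label the merged cluster CEFO
final tree: (((C:22,F:3):37/2,E:-5/2):31/4,O:31/4)
total length: 113/2

113/2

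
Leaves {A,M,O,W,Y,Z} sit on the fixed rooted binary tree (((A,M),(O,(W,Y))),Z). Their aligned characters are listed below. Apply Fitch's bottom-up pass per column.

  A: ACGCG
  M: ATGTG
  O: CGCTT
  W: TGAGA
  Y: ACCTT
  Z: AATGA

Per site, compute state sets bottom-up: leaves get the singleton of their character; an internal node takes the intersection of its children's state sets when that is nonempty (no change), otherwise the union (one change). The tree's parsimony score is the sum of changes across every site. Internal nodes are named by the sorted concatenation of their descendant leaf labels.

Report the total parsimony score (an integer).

[col 0] AM: children A:{A}, M:{A} ∩→ {A}; cost 0
[col 0] WY: children W:{T}, Y:{A} ∪→ {A,T}; cost 1
[col 0] OWY: children O:{C}, WY:{A,T} ∪→ {A,C,T}; cost 1
[col 0] AMOWY: children AM:{A}, OWY:{A,C,T} ∩→ {A}; cost 0
[col 0] AMOWYZ: children AMOWY:{A}, Z:{A} ∩→ {A}; cost 0
[col 1] AM: children A:{C}, M:{T} ∪→ {C,T}; cost 1
[col 1] WY: children W:{G}, Y:{C} ∪→ {C,G}; cost 1
[col 1] OWY: children O:{G}, WY:{C,G} ∩→ {G}; cost 0
[col 1] AMOWY: children AM:{C,T}, OWY:{G} ∪→ {C,G,T}; cost 1
[col 1] AMOWYZ: children AMOWY:{C,G,T}, Z:{A} ∪→ {A,C,G,T}; cost 1
[col 2] AM: children A:{G}, M:{G} ∩→ {G}; cost 0
[col 2] WY: children W:{A}, Y:{C} ∪→ {A,C}; cost 1
[col 2] OWY: children O:{C}, WY:{A,C} ∩→ {C}; cost 0
[col 2] AMOWY: children AM:{G}, OWY:{C} ∪→ {C,G}; cost 1
[col 2] AMOWYZ: children AMOWY:{C,G}, Z:{T} ∪→ {C,G,T}; cost 1
[col 3] AM: children A:{C}, M:{T} ∪→ {C,T}; cost 1
[col 3] WY: children W:{G}, Y:{T} ∪→ {G,T}; cost 1
[col 3] OWY: children O:{T}, WY:{G,T} ∩→ {T}; cost 0
[col 3] AMOWY: children AM:{C,T}, OWY:{T} ∩→ {T}; cost 0
[col 3] AMOWYZ: children AMOWY:{T}, Z:{G} ∪→ {G,T}; cost 1
[col 4] AM: children A:{G}, M:{G} ∩→ {G}; cost 0
[col 4] WY: children W:{A}, Y:{T} ∪→ {A,T}; cost 1
[col 4] OWY: children O:{T}, WY:{A,T} ∩→ {T}; cost 0
[col 4] AMOWY: children AM:{G}, OWY:{T} ∪→ {G,T}; cost 1
[col 4] AMOWYZ: children AMOWY:{G,T}, Z:{A} ∪→ {A,G,T}; cost 1
per-site changes: [2, 4, 3, 3, 3]; total = 15

15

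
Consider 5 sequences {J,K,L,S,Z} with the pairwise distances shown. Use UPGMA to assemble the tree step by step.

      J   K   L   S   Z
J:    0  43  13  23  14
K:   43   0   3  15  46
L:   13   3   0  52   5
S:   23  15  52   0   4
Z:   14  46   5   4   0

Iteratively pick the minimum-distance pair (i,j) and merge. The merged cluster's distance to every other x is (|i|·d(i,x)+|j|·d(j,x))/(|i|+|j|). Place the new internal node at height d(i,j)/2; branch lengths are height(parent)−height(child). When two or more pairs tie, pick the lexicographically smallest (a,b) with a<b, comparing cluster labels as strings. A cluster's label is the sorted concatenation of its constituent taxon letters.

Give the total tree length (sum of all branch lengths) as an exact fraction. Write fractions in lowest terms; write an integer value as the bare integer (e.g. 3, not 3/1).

iteration 1: select K,L (d=3); attach at lengths (3/2, 3/2); label the merged cluster KL
  updated: d(J,KL)=28, d(KL,S)=67/2, d(KL,Z)=51/2
iteration 2: select S,Z (d=4); attach at lengths (2, 2); label the merged cluster SZ
  updated: d(J,SZ)=37/2, d(KL,SZ)=59/2
iteration 3: select J,SZ (d=37/2); attach at lengths (37/4, 29/4); label the merged cluster JSZ
  updated: d(JSZ,KL)=29
iteration 4: select JSZ,KL (d=29); attach at lengths (21/4, 13); label the merged cluster JKLSZ
final tree: ((J:37/4,(S:2,Z:2):29/4):21/4,(K:3/2,L:3/2):13)
total length: 167/4

167/4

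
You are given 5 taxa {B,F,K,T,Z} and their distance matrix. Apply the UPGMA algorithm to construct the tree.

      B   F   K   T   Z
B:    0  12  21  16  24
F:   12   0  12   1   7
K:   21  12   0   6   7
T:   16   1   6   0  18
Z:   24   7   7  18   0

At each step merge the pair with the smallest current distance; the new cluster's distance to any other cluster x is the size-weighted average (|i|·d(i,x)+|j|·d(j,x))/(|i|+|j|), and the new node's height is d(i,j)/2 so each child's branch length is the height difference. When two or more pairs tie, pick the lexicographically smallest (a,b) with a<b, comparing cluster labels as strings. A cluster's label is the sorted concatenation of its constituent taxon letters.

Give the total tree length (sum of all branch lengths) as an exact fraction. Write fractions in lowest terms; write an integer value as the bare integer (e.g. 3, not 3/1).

1. join F+T (d=1) ⇒ FT; edges |F|=1/2, |T|=1/2
  updated: d(B,FT)=14, d(FT,K)=9, d(FT,Z)=25/2
2. join K+Z (d=7) ⇒ KZ; edges |K|=7/2, |Z|=7/2
  updated: d(B,KZ)=45/2, d(FT,KZ)=43/4
3. join FT+KZ (d=43/4) ⇒ FKTZ; edges |FT|=39/8, |KZ|=15/8
  updated: d(B,FKTZ)=73/4
4. join B+FKTZ (d=73/4) ⇒ BFKTZ; edges |B|=73/8, |FKTZ|=15/4
final tree: (B:73/8,((F:1/2,T:1/2):39/8,(K:7/2,Z:7/2):15/8):15/4)
total length: 221/8

221/8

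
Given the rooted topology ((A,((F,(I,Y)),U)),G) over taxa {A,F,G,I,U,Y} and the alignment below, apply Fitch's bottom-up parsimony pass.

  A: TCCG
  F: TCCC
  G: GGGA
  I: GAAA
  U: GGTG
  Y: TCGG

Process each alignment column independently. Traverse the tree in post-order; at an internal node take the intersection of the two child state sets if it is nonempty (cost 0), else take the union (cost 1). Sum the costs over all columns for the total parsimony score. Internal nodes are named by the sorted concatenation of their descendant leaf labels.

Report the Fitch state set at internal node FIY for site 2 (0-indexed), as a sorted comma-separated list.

[col 0] IY: children I:{G}, Y:{T} ∪→ {G,T}; cost 1
[col 0] FIY: children F:{T}, IY:{G,T} ∩→ {T}; cost 0
[col 0] FIUY: children FIY:{T}, U:{G} ∪→ {G,T}; cost 1
[col 0] AFIUY: children A:{T}, FIUY:{G,T} ∩→ {T}; cost 0
[col 0] AFGIUY: children AFIUY:{T}, G:{G} ∪→ {G,T}; cost 1
[col 1] IY: children I:{A}, Y:{C} ∪→ {A,C}; cost 1
[col 1] FIY: children F:{C}, IY:{A,C} ∩→ {C}; cost 0
[col 1] FIUY: children FIY:{C}, U:{G} ∪→ {C,G}; cost 1
[col 1] AFIUY: children A:{C}, FIUY:{C,G} ∩→ {C}; cost 0
[col 1] AFGIUY: children AFIUY:{C}, G:{G} ∪→ {C,G}; cost 1
[col 2] IY: children I:{A}, Y:{G} ∪→ {A,G}; cost 1
[col 2] FIY: children F:{C}, IY:{A,G} ∪→ {A,C,G}; cost 1
[col 2] FIUY: children FIY:{A,C,G}, U:{T} ∪→ {A,C,G,T}; cost 1
[col 2] AFIUY: children A:{C}, FIUY:{A,C,G,T} ∩→ {C}; cost 0
[col 2] AFGIUY: children AFIUY:{C}, G:{G} ∪→ {C,G}; cost 1
[col 3] IY: children I:{A}, Y:{G} ∪→ {A,G}; cost 1
[col 3] FIY: children F:{C}, IY:{A,G} ∪→ {A,C,G}; cost 1
[col 3] FIUY: children FIY:{A,C,G}, U:{G} ∩→ {G}; cost 0
[col 3] AFIUY: children A:{G}, FIUY:{G} ∩→ {G}; cost 0
[col 3] AFGIUY: children AFIUY:{G}, G:{A} ∪→ {A,G}; cost 1
per-site changes: [3, 3, 4, 3]; total = 13

A,C,G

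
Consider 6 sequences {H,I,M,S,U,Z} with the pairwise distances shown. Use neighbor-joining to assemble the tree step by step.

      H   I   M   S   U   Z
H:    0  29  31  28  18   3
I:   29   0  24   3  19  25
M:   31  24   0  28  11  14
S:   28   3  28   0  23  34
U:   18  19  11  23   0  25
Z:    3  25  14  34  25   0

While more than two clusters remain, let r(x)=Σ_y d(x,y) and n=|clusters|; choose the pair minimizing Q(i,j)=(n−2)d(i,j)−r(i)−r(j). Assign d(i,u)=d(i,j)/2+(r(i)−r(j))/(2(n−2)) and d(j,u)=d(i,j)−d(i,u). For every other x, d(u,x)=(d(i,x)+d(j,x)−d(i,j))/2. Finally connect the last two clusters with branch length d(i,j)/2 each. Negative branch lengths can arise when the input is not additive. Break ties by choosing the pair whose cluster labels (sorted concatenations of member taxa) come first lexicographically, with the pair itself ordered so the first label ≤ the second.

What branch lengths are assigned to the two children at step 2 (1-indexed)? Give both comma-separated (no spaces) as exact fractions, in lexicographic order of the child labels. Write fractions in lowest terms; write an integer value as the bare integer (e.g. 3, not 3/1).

3,0

1. join I+S (d=3, Q=-204) ⇒ IS; edges |I|=-1/2, |S|=7/2
  updated: d(H,IS)=27, d(IS,M)=49/2, d(IS,U)=39/2, d(IS,Z)=28
2. join H+Z (d=3, Q=-140) ⇒ HZ; edges |H|=3, |Z|=0
  updated: d(HZ,IS)=26, d(HZ,M)=21, d(HZ,U)=20
3. join HZ+IS (d=26, Q=-85) ⇒ HISZ; edges |HZ|=49/4, |IS|=55/4
  updated: d(HISZ,M)=39/4, d(HISZ,U)=27/4
4. join HISZ+M (d=39/4, Q=-55/2) ⇒ HIMSZ; edges |HISZ|=11/4, |M|=7
  updated: d(HIMSZ,U)=4
5. join HIMSZ+U (d=4) ⇒ HIMSUZ; edges |HIMSZ|=2, |U|=2
final tree: ((((H:3,Z:0):49/4,(I:-1/2,S:7/2):55/4):11/4,M:7):2,U:2)
total length: 183/4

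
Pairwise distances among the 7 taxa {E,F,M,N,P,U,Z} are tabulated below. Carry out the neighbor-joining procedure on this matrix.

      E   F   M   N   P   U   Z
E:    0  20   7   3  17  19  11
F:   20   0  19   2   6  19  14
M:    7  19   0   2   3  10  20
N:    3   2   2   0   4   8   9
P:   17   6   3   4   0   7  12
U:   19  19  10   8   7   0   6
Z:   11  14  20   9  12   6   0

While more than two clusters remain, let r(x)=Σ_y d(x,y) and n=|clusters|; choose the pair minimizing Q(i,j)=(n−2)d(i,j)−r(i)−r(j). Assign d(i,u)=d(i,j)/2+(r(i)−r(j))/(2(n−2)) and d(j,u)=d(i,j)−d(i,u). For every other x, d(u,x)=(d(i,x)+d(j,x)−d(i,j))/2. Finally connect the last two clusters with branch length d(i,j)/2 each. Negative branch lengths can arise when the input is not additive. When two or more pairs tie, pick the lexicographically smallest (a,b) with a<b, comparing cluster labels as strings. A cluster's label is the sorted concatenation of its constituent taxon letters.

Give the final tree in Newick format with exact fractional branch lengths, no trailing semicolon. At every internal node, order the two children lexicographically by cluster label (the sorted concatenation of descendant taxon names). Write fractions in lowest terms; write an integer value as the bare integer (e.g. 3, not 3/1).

(((((E:11/2,M:3/2):11/4,N:-15/4):41/16,(U:27/10,Z:33/10):79/16):33/16,F:91/16):5/32,P:5/32)

step 1: merge (U,Z) at d=6, Q=-111; branch lengths U→27/10, Z→33/10; new cluster UZ
  updated: d(E,UZ)=12, d(F,UZ)=27/2, d(M,UZ)=12, d(N,UZ)=11/2, d(P,UZ)=13/2
step 2: merge (E,M) at d=7, Q=-74; branch lengths E→11/2, M→3/2; new cluster EM
  updated: d(EM,F)=16, d(EM,N)=-1, d(EM,P)=13/2, d(EM,UZ)=17/2
step 3: merge (EM,N) at d=-1, Q=-87/2; branch lengths EM→11/4, N→-15/4; new cluster EMN
  updated: d(EMN,F)=19/2, d(EMN,P)=23/4, d(EMN,UZ)=15/2
step 4: merge (EMN,UZ) at d=15/2, Q=-141/4; branch lengths EMN→41/16, UZ→79/16; new cluster EMNUZ
  updated: d(EMNUZ,F)=31/4, d(EMNUZ,P)=19/8
step 5: merge (EMNUZ,F) at d=31/4, Q=-129/8; branch lengths EMNUZ→33/16, F→91/16; new cluster EFMNUZ
  updated: d(EFMNUZ,P)=5/16
step 6: merge (EFMNUZ,P) at d=5/16; branch lengths EFMNUZ→5/32, P→5/32; new cluster EFMNPUZ
final tree: (((((E:11/2,M:3/2):11/4,N:-15/4):41/16,(U:27/10,Z:33/10):79/16):33/16,F:91/16):5/32,P:5/32)
total length: 441/16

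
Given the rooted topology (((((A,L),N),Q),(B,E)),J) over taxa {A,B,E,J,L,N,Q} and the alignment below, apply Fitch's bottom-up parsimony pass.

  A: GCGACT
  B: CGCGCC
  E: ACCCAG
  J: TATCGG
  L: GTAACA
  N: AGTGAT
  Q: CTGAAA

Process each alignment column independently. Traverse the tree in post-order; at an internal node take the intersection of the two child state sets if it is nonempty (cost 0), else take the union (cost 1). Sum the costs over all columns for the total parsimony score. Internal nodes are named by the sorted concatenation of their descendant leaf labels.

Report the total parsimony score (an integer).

23

[col 0] AL: children A:{G}, L:{G} ∩→ {G}; cost 0
[col 0] ALN: children AL:{G}, N:{A} ∪→ {A,G}; cost 1
[col 0] ALNQ: children ALN:{A,G}, Q:{C} ∪→ {A,C,G}; cost 1
[col 0] BE: children B:{C}, E:{A} ∪→ {A,C}; cost 1
[col 0] ABELNQ: children ALNQ:{A,C,G}, BE:{A,C} ∩→ {A,C}; cost 0
[col 0] ABEJLNQ: children ABELNQ:{A,C}, J:{T} ∪→ {A,C,T}; cost 1
[col 1] AL: children A:{C}, L:{T} ∪→ {C,T}; cost 1
[col 1] ALN: children AL:{C,T}, N:{G} ∪→ {C,G,T}; cost 1
[col 1] ALNQ: children ALN:{C,G,T}, Q:{T} ∩→ {T}; cost 0
[col 1] BE: children B:{G}, E:{C} ∪→ {C,G}; cost 1
[col 1] ABELNQ: children ALNQ:{T}, BE:{C,G} ∪→ {C,G,T}; cost 1
[col 1] ABEJLNQ: children ABELNQ:{C,G,T}, J:{A} ∪→ {A,C,G,T}; cost 1
[col 2] AL: children A:{G}, L:{A} ∪→ {A,G}; cost 1
[col 2] ALN: children AL:{A,G}, N:{T} ∪→ {A,G,T}; cost 1
[col 2] ALNQ: children ALN:{A,G,T}, Q:{G} ∩→ {G}; cost 0
[col 2] BE: children B:{C}, E:{C} ∩→ {C}; cost 0
[col 2] ABELNQ: children ALNQ:{G}, BE:{C} ∪→ {C,G}; cost 1
[col 2] ABEJLNQ: children ABELNQ:{C,G}, J:{T} ∪→ {C,G,T}; cost 1
[col 3] AL: children A:{A}, L:{A} ∩→ {A}; cost 0
[col 3] ALN: children AL:{A}, N:{G} ∪→ {A,G}; cost 1
[col 3] ALNQ: children ALN:{A,G}, Q:{A} ∩→ {A}; cost 0
[col 3] BE: children B:{G}, E:{C} ∪→ {C,G}; cost 1
[col 3] ABELNQ: children ALNQ:{A}, BE:{C,G} ∪→ {A,C,G}; cost 1
[col 3] ABEJLNQ: children ABELNQ:{A,C,G}, J:{C} ∩→ {C}; cost 0
[col 4] AL: children A:{C}, L:{C} ∩→ {C}; cost 0
[col 4] ALN: children AL:{C}, N:{A} ∪→ {A,C}; cost 1
[col 4] ALNQ: children ALN:{A,C}, Q:{A} ∩→ {A}; cost 0
[col 4] BE: children B:{C}, E:{A} ∪→ {A,C}; cost 1
[col 4] ABELNQ: children ALNQ:{A}, BE:{A,C} ∩→ {A}; cost 0
[col 4] ABEJLNQ: children ABELNQ:{A}, J:{G} ∪→ {A,G}; cost 1
[col 5] AL: children A:{T}, L:{A} ∪→ {A,T}; cost 1
[col 5] ALN: children AL:{A,T}, N:{T} ∩→ {T}; cost 0
[col 5] ALNQ: children ALN:{T}, Q:{A} ∪→ {A,T}; cost 1
[col 5] BE: children B:{C}, E:{G} ∪→ {C,G}; cost 1
[col 5] ABELNQ: children ALNQ:{A,T}, BE:{C,G} ∪→ {A,C,G,T}; cost 1
[col 5] ABEJLNQ: children ABELNQ:{A,C,G,T}, J:{G} ∩→ {G}; cost 0
per-site changes: [4, 5, 4, 3, 3, 4]; total = 23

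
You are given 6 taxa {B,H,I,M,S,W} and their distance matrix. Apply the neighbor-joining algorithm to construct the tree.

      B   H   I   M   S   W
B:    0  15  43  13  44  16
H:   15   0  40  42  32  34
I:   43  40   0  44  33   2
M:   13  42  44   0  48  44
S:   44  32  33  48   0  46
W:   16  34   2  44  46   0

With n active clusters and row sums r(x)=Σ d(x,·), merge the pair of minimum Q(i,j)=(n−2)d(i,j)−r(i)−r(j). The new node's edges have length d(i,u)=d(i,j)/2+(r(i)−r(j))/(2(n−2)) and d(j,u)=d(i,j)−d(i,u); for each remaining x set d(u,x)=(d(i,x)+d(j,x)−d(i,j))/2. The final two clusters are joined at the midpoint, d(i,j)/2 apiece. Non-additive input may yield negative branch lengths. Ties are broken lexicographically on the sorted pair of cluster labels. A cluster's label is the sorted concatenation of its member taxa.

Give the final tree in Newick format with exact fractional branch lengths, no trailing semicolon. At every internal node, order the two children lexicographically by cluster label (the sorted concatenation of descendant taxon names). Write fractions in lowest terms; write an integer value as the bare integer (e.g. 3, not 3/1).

iteration 1: select I,W (d=2, Q=-296); attach at lengths (7/2, -3/2); label the merged cluster IW
  updated: d(B,IW)=57/2, d(H,IW)=36, d(IW,M)=43, d(IW,S)=77/2
iteration 2: select B,M (d=13, Q=-415/2); attach at lengths (-13/12, 169/12); label the merged cluster BM
  updated: d(BM,H)=22, d(BM,IW)=117/4, d(BM,S)=79/2
iteration 3: select BM,H (d=22, Q=-547/4); attach at lengths (179/16, 173/16); label the merged cluster BHM
  updated: d(BHM,IW)=173/8, d(BHM,S)=99/4
iteration 4: select BHM,IW (d=173/8, Q=-679/8); attach at lengths (63/16, 283/16); label the merged cluster BHIMW
  updated: d(BHIMW,S)=333/16
iteration 5: select BHIMW,S (d=333/16); attach at lengths (333/32, 333/32); label the merged cluster BHIMSW
final tree: ((((B:-13/12,M:169/12):179/16,H:173/16):63/16,(I:7/2,W:-3/2):283/16):333/32,S:333/32)
total length: 1271/16

((((B:-13/12,M:169/12):179/16,H:173/16):63/16,(I:7/2,W:-3/2):283/16):333/32,S:333/32)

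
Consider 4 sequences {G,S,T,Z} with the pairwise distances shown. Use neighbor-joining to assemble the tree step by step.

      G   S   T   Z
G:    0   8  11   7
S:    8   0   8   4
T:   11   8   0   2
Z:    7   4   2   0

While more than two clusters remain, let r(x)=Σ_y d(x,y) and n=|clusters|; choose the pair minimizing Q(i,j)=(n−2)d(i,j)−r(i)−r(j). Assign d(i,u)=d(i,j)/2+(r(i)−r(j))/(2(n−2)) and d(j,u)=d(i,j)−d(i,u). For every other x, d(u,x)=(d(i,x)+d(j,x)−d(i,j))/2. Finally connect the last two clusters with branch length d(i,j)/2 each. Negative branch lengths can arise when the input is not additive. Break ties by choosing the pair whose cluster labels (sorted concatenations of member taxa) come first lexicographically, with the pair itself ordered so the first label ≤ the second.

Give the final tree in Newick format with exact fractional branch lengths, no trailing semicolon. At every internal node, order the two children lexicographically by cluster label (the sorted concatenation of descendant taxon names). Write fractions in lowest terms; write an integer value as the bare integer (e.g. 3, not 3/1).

step 1: merge (G,S) at d=8, Q=-30; branch lengths G→11/2, S→5/2; new cluster GS
  updated: d(GS,T)=11/2, d(GS,Z)=3/2
step 2: merge (GS,T) at d=11/2, Q=-9; branch lengths GS→5/2, T→3; new cluster GST
  updated: d(GST,Z)=-1
step 3: merge (GST,Z) at d=-1; branch lengths GST→-1/2, Z→-1/2; new cluster GSTZ
final tree: (((G:11/2,S:5/2):5/2,T:3):-1/2,Z:-1/2)
total length: 25/2

(((G:11/2,S:5/2):5/2,T:3):-1/2,Z:-1/2)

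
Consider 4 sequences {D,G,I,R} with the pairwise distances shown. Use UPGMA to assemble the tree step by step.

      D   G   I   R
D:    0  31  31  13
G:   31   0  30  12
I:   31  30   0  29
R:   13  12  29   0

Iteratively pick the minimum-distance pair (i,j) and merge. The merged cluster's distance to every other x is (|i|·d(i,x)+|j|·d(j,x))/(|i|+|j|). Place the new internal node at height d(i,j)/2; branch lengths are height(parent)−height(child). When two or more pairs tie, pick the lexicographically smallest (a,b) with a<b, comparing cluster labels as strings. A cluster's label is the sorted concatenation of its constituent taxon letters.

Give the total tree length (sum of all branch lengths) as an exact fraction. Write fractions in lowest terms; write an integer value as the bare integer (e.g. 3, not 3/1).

iteration 1: select G,R (d=12); attach at lengths (6, 6); label the merged cluster GR
  updated: d(D,GR)=22, d(GR,I)=59/2
iteration 2: select D,GR (d=22); attach at lengths (11, 5); label the merged cluster DGR
  updated: d(DGR,I)=30
iteration 3: select DGR,I (d=30); attach at lengths (4, 15); label the merged cluster DGIR
final tree: ((D:11,(G:6,R:6):5):4,I:15)
total length: 47

47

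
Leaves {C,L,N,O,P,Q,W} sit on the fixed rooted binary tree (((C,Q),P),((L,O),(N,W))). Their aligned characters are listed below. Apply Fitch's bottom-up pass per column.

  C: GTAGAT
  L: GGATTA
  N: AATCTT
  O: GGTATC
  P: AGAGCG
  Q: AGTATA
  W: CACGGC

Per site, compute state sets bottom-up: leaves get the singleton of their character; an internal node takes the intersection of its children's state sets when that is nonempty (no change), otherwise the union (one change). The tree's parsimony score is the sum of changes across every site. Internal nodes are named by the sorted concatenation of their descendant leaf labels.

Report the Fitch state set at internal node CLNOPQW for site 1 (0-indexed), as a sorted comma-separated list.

G

CQ@0: {G} ∪ {A} = {A,G} (union, +1)
CPQ@0: {A,G} ∩ {A} = {A} (intersection, +0)
LO@0: {G} ∩ {G} = {G} (intersection, +0)
NW@0: {A} ∪ {C} = {A,C} (union, +1)
LNOW@0: {G} ∪ {A,C} = {A,C,G} (union, +1)
CLNOPQW@0: {A} ∩ {A,C,G} = {A} (intersection, +0)
CQ@1: {T} ∪ {G} = {G,T} (union, +1)
CPQ@1: {G,T} ∩ {G} = {G} (intersection, +0)
LO@1: {G} ∩ {G} = {G} (intersection, +0)
NW@1: {A} ∩ {A} = {A} (intersection, +0)
LNOW@1: {G} ∪ {A} = {A,G} (union, +1)
CLNOPQW@1: {G} ∩ {A,G} = {G} (intersection, +0)
CQ@2: {A} ∪ {T} = {A,T} (union, +1)
CPQ@2: {A,T} ∩ {A} = {A} (intersection, +0)
LO@2: {A} ∪ {T} = {A,T} (union, +1)
NW@2: {T} ∪ {C} = {C,T} (union, +1)
LNOW@2: {A,T} ∩ {C,T} = {T} (intersection, +0)
CLNOPQW@2: {A} ∪ {T} = {A,T} (union, +1)
CQ@3: {G} ∪ {A} = {A,G} (union, +1)
CPQ@3: {A,G} ∩ {G} = {G} (intersection, +0)
LO@3: {T} ∪ {A} = {A,T} (union, +1)
NW@3: {C} ∪ {G} = {C,G} (union, +1)
LNOW@3: {A,T} ∪ {C,G} = {A,C,G,T} (union, +1)
CLNOPQW@3: {G} ∩ {A,C,G,T} = {G} (intersection, +0)
CQ@4: {A} ∪ {T} = {A,T} (union, +1)
CPQ@4: {A,T} ∪ {C} = {A,C,T} (union, +1)
LO@4: {T} ∩ {T} = {T} (intersection, +0)
NW@4: {T} ∪ {G} = {G,T} (union, +1)
LNOW@4: {T} ∩ {G,T} = {T} (intersection, +0)
CLNOPQW@4: {A,C,T} ∩ {T} = {T} (intersection, +0)
CQ@5: {T} ∪ {A} = {A,T} (union, +1)
CPQ@5: {A,T} ∪ {G} = {A,G,T} (union, +1)
LO@5: {A} ∪ {C} = {A,C} (union, +1)
NW@5: {T} ∪ {C} = {C,T} (union, +1)
LNOW@5: {A,C} ∩ {C,T} = {C} (intersection, +0)
CLNOPQW@5: {A,G,T} ∪ {C} = {A,C,G,T} (union, +1)
per-site changes: [3, 2, 4, 4, 3, 5]; total = 21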